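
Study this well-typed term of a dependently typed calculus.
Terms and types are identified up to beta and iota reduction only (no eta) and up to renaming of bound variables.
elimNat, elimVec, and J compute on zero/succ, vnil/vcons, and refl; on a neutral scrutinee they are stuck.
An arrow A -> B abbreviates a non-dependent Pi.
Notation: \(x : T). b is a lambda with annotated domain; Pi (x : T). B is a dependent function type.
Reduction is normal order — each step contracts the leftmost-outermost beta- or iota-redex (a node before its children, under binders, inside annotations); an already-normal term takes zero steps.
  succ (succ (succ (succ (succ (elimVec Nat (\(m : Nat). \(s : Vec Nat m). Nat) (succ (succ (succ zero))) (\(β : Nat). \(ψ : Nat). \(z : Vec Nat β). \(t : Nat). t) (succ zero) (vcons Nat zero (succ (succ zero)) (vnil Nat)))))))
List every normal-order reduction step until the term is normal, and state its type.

normal-order reduction sequence:
  succ (succ (succ (succ (succ (elimVec Nat (\(m : Nat). \(s : Vec Nat m). Nat) (succ (succ (succ zero))) (\(β : Nat). \(ψ : Nat). \(z : Vec Nat β). \(t : Nat). t) (succ zero) (vcons Nat zero (succ (succ zero)) (vnil Nat)))))))
  ~> succ (succ (succ (succ (succ ((\(m : Nat). \(s : Nat). \(β : Vec Nat m). \(ψ : Nat). ψ) zero (succ (succ zero)) (vnil Nat) (elimVec Nat (\(z : Nat). \(t : Vec Nat z). Nat) (succ (succ (succ zero))) (\(a : Nat). \(r : Nat). \(o : Vec Nat a). \(p : Nat). p) zero (vnil Nat)))))))
  ~> succ (succ (succ (succ (succ ((\(m : Nat). \(s : Vec Nat zero). \(β : Nat). β) (succ (succ zero)) (vnil Nat) (elimVec Nat (\(ψ : Nat). \(z : Vec Nat ψ). Nat) (succ (succ (succ zero))) (\(t : Nat). \(a : Nat). \(r : Vec Nat t). \(o : Nat). o) zero (vnil Nat)))))))
  ~> succ (succ (succ (succ (succ ((\(m : Vec Nat zero). \(s : Nat). s) (vnil Nat) (elimVec Nat (\(β : Nat). \(ψ : Vec Nat β). Nat) (succ (succ (succ zero))) (\(z : Nat). \(t : Nat). \(a : Vec Nat z). \(r : Nat). r) zero (vnil Nat)))))))
  ~> succ (succ (succ (succ (succ ((\(m : Nat). m) (elimVec Nat (\(s : Nat). \(β : Vec Nat s). Nat) (succ (succ (succ zero))) (\(ψ : Nat). \(z : Nat). \(t : Vec Nat ψ). \(a : Nat). a) zero (vnil Nat)))))))
  ~> succ (succ (succ (succ (succ (elimVec Nat (\(m : Nat). \(s : Vec Nat m). Nat) (succ (succ (succ zero))) (\(β : Nat). \(ψ : Nat). \(z : Vec Nat β). \(t : Nat). t) zero (vnil Nat))))))
  ~> succ (succ (succ (succ (succ (succ (succ (succ zero)))))))
the term's type:
  Nat


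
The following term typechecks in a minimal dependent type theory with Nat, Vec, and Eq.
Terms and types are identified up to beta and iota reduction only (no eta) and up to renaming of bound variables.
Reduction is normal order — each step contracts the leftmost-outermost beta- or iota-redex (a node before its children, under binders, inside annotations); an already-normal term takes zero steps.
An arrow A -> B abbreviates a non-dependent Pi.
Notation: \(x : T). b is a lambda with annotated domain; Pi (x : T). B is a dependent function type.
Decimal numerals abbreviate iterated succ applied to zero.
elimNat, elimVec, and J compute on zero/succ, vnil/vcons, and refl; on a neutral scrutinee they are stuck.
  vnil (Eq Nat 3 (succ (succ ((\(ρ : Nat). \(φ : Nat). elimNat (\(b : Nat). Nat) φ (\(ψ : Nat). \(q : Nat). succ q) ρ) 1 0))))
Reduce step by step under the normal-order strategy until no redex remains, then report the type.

normal-order reduction sequence:
  vnil (Eq Nat 3 (succ (succ ((\(ρ : Nat). \(φ : Nat). elimNat (\(b : Nat). Nat) φ (\(ψ : Nat). \(q : Nat). succ q) ρ) 1 0))))
  ~> vnil (Eq Nat 3 (succ (succ ((\(ρ : Nat). elimNat (\(φ : Nat). Nat) ρ (\(b : Nat). \(ψ : Nat). succ ψ) 1) 0))))
  ~> vnil (Eq Nat 3 (succ (succ (elimNat (\(ρ : Nat). Nat) 0 (\(φ : Nat). \(b : Nat). succ b) 1))))
  ~> vnil (Eq Nat 3 (succ (succ ((\(ρ : Nat). \(φ : Nat). succ φ) 0 (elimNat (\(b : Nat). Nat) 0 (\(ψ : Nat). \(q : Nat). succ q) 0)))))
  ~> vnil (Eq Nat 3 (succ (succ ((\(ρ : Nat). succ ρ) (elimNat (\(φ : Nat). Nat) 0 (\(b : Nat). \(ψ : Nat). succ ψ) 0)))))
  ~> vnil (Eq Nat 3 (succ (succ (succ (elimNat (\(ρ : Nat). Nat) 0 (\(φ : Nat). \(b : Nat). succ b) 0)))))
  ~> vnil (Eq Nat 3 3)
the term's type:
  Vec (Eq Nat 3 3) 0


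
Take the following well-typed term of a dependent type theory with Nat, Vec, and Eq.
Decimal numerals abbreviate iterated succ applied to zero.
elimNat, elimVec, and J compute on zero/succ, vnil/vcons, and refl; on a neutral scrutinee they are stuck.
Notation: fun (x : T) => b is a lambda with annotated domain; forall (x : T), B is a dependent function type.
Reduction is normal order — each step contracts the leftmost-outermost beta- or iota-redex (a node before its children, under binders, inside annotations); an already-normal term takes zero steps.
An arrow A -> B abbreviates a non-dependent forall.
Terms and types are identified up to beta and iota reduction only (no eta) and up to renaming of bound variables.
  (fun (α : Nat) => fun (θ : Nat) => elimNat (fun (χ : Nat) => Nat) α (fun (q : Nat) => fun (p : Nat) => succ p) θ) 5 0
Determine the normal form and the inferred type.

reduced normal form:
  5
the term's type:
  Nat


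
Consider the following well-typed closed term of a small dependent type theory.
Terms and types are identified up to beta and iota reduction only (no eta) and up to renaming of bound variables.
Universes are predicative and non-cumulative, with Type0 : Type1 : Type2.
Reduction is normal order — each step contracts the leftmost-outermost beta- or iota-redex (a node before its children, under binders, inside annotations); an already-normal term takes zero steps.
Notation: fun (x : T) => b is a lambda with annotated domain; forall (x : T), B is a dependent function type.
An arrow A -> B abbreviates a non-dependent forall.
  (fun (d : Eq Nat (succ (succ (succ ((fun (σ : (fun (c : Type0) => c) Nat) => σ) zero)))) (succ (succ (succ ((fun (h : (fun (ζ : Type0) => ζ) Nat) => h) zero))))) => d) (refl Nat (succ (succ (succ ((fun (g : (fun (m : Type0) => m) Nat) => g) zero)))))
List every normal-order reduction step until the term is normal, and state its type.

reduction (normal order):
  (fun (d : Eq Nat (succ (succ (succ ((fun (σ : (fun (c : Type0) => c) Nat) => σ) zero)))) (succ (succ (succ ((fun (h : (fun (ζ : Type0) => ζ) Nat) => h) zero))))) => d) (refl Nat (succ (succ (succ ((fun (g : (fun (m : Type0) => m) Nat) => g) zero)))))
  ~> refl Nat (succ (succ (succ ((fun (d : (fun (σ : Type0) => σ) Nat) => d) zero))))
  ~> refl Nat (succ (succ (succ zero)))
type:
  Eq Nat (succ (succ (succ zero))) (succ (succ (succ zero)))


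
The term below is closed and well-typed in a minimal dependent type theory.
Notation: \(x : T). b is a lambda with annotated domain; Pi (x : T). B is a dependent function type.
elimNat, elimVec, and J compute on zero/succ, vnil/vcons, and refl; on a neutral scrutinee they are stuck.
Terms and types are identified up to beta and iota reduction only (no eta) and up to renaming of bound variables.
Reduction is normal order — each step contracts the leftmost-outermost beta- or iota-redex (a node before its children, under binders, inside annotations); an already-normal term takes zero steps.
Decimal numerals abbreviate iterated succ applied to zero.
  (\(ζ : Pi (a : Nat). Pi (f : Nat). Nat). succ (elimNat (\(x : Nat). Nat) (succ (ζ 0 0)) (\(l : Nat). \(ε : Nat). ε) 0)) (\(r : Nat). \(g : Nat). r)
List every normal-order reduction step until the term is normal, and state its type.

reduction (normal order):
  (\(ζ : Pi (a : Nat). Pi (f : Nat). Nat). succ (elimNat (\(x : Nat). Nat) (succ (ζ 0 0)) (\(l : Nat). \(ε : Nat). ε) 0)) (\(r : Nat). \(g : Nat). r)
  ~> succ (elimNat (\(ζ : Nat). Nat) (succ ((\(a : Nat). \(f : Nat). a) 0 0)) (\(x : Nat). \(l : Nat). l) 0)
  ~> succ (succ ((\(ζ : Nat). \(a : Nat). ζ) 0 0))
  ~> succ (succ ((\(ζ : Nat). 0) 0))
  ~> 2
inferred type:
  Nat


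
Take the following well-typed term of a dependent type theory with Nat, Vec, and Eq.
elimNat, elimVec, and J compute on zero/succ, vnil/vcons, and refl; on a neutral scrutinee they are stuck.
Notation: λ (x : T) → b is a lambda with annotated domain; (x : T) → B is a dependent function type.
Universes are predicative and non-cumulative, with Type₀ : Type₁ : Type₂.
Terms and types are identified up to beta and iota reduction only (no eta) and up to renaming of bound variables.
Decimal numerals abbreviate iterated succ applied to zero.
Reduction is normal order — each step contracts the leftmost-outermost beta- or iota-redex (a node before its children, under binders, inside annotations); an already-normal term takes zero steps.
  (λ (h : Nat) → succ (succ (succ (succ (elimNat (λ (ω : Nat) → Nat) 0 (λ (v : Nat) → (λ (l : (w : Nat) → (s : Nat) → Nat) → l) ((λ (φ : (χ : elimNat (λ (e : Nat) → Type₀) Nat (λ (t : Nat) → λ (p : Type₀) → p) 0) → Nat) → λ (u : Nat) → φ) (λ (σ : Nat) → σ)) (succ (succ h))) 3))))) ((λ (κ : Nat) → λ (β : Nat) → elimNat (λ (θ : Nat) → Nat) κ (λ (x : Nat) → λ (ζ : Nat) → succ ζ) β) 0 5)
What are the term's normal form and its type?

normal form:
  4
the term's type:
  Nat
observation: the term reaches its normal form after 20 normal-order steps.


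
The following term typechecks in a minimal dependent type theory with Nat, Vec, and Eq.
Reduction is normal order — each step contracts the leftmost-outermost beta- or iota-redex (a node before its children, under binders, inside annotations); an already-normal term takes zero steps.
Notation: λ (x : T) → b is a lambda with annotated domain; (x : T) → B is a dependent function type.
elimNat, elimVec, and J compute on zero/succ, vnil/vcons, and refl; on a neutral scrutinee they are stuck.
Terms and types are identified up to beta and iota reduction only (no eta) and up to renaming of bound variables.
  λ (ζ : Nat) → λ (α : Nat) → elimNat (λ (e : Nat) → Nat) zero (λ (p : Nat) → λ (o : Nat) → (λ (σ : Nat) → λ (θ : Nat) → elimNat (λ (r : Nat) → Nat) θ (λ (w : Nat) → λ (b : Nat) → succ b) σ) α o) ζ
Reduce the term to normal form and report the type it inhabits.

normal form:
  λ (ζ : Nat) → λ (α : Nat) → elimNat (λ (e : Nat) → Nat) zero (λ (p : Nat) → λ (o : Nat) → elimNat (λ (σ : Nat) → Nat) o (λ (θ : Nat) → λ (r : Nat) → succ r) α) ζ
inferred type:
  (ζ : Nat) → (α : Nat) → Nat
observation: contracting a beta-redex first, the term normalizes in 2 steps.


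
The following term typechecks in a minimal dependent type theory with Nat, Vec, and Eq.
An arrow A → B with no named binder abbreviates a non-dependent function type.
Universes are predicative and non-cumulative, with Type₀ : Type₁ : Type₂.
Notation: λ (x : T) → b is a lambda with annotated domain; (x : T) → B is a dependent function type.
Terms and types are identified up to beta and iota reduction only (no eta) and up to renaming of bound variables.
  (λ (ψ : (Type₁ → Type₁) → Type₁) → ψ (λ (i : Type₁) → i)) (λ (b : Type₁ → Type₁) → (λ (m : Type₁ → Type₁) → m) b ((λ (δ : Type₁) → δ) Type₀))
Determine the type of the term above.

the term's type:
  Type₁


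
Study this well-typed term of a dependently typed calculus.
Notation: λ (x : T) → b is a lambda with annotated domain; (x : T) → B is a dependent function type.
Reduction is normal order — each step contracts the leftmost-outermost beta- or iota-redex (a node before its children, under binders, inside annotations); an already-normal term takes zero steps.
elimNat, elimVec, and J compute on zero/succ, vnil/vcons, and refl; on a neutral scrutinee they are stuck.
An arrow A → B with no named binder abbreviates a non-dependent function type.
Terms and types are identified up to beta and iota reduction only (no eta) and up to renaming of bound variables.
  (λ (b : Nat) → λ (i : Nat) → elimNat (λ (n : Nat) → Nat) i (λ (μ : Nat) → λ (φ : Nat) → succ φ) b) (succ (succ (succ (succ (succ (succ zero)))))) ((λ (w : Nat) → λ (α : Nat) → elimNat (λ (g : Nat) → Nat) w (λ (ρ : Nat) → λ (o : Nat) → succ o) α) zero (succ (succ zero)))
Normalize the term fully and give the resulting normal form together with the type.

normal form:
  succ (succ (succ (succ (succ (succ (succ (succ zero)))))))
inferred type:
  Nat
observation: 30 normal-order steps separate the term from its normal form.


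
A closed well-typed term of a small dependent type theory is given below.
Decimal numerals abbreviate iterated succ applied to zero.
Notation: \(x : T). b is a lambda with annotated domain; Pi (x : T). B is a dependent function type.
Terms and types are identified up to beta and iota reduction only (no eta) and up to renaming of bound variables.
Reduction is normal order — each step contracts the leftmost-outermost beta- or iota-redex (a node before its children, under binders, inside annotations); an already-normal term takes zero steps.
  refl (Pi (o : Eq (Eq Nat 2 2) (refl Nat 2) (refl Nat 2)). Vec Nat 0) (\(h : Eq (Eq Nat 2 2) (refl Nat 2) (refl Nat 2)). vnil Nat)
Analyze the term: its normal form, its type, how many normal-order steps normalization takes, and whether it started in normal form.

reduced normal form:
  refl (Pi (o : Eq (Eq Nat 2 2) (refl Nat 2) (refl Nat 2)). Vec Nat 0) (\(h : Eq (Eq Nat 2 2) (refl Nat 2) (refl Nat 2)). vnil Nat)
type:
  Eq (Pi (o : Eq (Eq Nat 2 2) (refl Nat 2) (refl Nat 2)). Vec Nat 0) (\(h : Eq (Eq Nat 2 2) (refl Nat 2) (refl Nat 2)). vnil Nat) (\(ν : Eq (Eq Nat 2 2) (refl Nat 2) (refl Nat 2)). vnil Nat)
normal-order step count: 0
started in normal form: yes


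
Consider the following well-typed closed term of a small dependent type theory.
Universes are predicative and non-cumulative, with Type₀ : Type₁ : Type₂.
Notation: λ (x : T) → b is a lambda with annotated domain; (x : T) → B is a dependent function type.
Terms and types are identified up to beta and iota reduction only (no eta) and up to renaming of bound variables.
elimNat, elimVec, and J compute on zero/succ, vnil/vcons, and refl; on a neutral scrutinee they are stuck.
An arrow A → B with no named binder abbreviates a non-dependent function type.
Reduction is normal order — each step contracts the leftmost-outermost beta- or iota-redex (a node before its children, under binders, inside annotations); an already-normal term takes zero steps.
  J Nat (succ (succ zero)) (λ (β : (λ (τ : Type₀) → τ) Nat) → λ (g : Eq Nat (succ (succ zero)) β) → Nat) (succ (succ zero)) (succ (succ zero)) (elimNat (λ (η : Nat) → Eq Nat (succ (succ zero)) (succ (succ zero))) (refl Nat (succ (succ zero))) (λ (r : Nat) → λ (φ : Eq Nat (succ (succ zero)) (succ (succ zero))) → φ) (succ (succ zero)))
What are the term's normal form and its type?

normal form:
  succ (succ zero)
type:
  Nat
observation: the leftmost-outermost redex is a beta-redex, and normalization takes 9 steps.


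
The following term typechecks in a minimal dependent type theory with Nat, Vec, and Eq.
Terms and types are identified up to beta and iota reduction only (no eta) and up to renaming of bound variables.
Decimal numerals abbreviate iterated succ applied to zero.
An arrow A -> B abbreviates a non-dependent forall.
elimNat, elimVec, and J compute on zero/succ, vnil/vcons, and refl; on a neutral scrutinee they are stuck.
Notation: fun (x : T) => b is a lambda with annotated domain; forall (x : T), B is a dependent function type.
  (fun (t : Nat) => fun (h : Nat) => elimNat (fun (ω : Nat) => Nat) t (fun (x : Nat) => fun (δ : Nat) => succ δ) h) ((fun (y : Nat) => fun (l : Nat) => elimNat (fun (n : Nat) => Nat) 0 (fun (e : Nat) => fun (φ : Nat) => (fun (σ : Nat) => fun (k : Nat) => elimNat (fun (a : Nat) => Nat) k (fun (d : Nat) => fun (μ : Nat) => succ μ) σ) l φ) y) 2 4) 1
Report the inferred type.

type:
  Nat


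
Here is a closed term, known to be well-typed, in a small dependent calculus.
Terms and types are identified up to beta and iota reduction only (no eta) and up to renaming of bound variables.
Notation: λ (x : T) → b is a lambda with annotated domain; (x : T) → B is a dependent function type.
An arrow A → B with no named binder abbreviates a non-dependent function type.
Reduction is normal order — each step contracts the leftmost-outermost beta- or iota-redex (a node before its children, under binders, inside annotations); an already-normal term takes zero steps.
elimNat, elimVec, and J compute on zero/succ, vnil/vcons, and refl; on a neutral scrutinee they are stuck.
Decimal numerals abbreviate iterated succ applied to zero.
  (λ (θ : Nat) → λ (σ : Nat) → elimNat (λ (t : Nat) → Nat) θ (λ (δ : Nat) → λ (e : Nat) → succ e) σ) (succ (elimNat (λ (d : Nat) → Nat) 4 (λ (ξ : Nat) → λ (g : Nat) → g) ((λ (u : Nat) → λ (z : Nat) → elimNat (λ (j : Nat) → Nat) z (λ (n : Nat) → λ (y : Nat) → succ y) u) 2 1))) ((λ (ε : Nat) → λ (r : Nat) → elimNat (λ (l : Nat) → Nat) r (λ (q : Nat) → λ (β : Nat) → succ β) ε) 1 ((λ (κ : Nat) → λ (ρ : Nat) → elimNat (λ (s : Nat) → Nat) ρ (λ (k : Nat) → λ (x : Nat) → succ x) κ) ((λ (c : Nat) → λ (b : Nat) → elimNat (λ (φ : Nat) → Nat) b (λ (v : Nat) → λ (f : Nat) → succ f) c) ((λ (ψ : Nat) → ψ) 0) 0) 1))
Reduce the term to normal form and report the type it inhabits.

normal form:
  7
the term's type:
  Nat
observation: contracting a beta-redex first, the term normalizes in 41 steps.


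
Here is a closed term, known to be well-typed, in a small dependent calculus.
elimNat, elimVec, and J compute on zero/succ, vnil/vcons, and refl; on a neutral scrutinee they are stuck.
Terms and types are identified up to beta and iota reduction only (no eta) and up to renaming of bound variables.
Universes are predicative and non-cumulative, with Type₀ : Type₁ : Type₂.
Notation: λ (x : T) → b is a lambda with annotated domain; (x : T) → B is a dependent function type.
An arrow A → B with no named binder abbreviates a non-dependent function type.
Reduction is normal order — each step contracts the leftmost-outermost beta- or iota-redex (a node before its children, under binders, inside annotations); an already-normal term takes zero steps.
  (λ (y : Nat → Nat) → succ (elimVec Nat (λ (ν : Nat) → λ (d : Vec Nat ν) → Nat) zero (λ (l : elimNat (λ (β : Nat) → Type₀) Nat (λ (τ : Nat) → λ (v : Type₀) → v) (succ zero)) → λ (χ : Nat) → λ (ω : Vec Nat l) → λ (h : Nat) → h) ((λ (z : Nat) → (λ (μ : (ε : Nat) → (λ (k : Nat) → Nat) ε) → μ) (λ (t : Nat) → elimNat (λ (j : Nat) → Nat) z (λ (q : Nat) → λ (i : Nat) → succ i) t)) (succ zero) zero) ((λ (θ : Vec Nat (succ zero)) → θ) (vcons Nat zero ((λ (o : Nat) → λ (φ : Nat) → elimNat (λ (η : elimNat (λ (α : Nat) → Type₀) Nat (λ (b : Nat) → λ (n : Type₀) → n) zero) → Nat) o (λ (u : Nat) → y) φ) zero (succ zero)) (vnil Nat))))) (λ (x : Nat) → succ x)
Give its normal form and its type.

normal form:
  succ zero
type:
  Nat


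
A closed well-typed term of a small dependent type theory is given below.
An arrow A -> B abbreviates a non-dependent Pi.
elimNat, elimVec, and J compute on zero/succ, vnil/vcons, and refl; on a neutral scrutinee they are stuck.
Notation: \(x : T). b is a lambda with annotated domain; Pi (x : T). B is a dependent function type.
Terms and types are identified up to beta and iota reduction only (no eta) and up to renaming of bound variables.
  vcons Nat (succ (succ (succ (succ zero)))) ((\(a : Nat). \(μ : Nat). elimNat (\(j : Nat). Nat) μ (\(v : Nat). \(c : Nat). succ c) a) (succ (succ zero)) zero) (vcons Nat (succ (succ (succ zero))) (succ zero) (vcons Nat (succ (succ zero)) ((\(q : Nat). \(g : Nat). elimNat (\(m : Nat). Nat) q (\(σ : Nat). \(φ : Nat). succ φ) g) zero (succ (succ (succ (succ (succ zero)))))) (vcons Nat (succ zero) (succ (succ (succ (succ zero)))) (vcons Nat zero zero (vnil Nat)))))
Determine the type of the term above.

the term's type:
  Vec Nat (succ (succ (succ (succ (succ zero)))))


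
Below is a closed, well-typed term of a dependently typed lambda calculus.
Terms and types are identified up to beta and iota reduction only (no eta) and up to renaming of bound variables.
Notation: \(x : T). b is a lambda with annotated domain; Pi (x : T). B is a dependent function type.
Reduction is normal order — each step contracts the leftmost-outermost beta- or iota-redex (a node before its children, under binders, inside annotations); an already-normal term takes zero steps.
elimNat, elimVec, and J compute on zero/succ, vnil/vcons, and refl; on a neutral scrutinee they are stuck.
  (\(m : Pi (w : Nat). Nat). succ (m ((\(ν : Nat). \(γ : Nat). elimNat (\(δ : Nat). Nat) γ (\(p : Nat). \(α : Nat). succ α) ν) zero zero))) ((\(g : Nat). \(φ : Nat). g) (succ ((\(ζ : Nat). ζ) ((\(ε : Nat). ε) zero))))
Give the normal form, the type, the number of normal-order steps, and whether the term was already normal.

normal form:
  succ (succ zero)
the term's type:
  Nat
reduction steps (normal order): 5
term was already normal: no
first redex: a beta-redex


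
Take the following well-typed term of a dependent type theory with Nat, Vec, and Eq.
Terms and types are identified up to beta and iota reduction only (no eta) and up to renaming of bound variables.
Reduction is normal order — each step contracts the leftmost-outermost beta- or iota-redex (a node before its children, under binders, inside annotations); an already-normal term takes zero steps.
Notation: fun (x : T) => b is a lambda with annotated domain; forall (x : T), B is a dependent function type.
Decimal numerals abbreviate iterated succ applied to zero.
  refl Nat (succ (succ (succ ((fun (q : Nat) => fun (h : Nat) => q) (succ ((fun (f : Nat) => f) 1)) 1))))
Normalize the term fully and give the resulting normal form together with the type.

reduced normal form:
  refl Nat 5
the term's type:
  Eq Nat 5 5
observation: 3 normal-order steps separate the term from its normal form.


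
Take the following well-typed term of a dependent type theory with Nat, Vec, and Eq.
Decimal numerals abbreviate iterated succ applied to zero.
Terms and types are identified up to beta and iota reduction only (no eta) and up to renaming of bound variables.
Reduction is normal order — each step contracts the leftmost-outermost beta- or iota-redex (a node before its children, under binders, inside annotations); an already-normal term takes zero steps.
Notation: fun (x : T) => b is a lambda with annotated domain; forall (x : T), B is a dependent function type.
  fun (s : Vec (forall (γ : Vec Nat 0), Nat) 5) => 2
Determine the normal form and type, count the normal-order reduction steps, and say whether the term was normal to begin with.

reduced normal form:
  fun (s : Vec (forall (γ : Vec Nat 0), Nat) 5) => 2
type:
  forall (s : Vec (forall (γ : Vec Nat 0), Nat) 5), Nat
steps to reach normal form (normal order): 0
started in normal form: yes


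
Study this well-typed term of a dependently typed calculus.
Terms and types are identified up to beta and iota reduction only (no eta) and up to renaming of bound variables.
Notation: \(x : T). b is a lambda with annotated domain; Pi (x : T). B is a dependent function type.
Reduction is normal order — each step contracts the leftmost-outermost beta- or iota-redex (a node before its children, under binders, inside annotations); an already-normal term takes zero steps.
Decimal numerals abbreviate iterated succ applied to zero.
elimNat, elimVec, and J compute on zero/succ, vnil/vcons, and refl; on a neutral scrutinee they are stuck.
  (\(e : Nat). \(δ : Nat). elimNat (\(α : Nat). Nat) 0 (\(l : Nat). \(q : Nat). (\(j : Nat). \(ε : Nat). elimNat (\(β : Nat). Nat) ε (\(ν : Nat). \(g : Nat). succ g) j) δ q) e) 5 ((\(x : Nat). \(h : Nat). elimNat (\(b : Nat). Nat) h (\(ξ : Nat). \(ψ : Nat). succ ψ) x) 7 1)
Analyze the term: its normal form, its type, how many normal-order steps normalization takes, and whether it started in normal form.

resulting normal form:
  40
the term's type:
  Nat
normal-order step count: 273
started in normal form: no
first contracted redex: a beta-redex


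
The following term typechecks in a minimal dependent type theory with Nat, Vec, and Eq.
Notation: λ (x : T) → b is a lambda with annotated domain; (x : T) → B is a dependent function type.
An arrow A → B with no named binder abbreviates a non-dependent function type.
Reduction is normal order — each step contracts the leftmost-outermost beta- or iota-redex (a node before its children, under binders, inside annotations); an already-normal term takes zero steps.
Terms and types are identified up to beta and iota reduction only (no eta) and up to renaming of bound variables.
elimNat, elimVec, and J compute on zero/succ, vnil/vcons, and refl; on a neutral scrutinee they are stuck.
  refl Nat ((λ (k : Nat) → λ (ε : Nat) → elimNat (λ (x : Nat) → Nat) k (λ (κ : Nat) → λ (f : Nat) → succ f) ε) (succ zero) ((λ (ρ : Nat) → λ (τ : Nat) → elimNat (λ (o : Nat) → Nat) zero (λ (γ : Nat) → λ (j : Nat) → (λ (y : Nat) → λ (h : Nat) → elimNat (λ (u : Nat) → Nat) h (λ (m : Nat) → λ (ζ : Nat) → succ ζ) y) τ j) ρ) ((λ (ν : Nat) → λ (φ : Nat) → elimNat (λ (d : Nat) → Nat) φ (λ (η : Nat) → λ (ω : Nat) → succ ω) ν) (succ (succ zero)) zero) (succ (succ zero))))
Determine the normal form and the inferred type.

resulting normal form:
  refl Nat (succ (succ (succ (succ (succ zero)))))
the term's type:
  Eq Nat (succ (succ (succ (succ (succ zero))))) (succ (succ (succ (succ (succ zero)))))


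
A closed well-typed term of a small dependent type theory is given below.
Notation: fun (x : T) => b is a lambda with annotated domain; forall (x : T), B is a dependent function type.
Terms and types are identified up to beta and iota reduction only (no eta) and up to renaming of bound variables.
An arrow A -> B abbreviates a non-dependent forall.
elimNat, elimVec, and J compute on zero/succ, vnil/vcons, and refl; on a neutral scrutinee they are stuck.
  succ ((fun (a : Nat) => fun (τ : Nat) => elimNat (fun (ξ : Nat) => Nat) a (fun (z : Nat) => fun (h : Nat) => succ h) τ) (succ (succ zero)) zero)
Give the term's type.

type:
  Nat


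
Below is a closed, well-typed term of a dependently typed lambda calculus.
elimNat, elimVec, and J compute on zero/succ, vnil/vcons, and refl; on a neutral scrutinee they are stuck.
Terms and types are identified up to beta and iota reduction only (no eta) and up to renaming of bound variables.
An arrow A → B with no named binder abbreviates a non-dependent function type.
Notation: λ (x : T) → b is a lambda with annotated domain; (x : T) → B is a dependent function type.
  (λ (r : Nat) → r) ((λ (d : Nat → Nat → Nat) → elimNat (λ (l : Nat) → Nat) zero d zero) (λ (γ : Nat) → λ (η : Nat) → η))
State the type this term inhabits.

inferred type:
  Nat


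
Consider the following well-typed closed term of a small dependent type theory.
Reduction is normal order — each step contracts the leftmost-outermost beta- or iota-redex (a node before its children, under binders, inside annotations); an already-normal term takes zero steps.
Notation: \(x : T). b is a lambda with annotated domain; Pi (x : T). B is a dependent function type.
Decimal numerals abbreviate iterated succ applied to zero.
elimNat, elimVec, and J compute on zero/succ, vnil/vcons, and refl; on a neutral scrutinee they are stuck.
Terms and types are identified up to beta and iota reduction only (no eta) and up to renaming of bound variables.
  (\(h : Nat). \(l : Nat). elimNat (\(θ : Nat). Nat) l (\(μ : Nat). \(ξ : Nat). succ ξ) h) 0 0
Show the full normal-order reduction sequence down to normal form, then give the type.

reduction (normal order):
  (\(h : Nat). \(l : Nat). elimNat (\(θ : Nat). Nat) l (\(μ : Nat). \(ξ : Nat). succ ξ) h) 0 0
  ~> (\(h : Nat). elimNat (\(l : Nat). Nat) h (\(θ : Nat). \(μ : Nat). succ μ) 0) 0
  ~> elimNat (\(h : Nat). Nat) 0 (\(l : Nat). \(θ : Nat). succ θ) 0
  ~> 0
the term's type:
  Nat


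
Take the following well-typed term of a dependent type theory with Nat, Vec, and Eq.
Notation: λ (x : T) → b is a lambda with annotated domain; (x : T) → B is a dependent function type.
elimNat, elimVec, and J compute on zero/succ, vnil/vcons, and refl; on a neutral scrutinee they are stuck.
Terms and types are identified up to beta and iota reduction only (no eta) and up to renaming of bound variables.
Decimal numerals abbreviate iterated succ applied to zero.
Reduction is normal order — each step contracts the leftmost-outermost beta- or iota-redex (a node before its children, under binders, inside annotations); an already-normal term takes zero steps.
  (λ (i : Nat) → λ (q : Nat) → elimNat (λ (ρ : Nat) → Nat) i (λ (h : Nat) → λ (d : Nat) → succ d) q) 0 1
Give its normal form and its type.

normal form:
  1
inferred type:
  Nat


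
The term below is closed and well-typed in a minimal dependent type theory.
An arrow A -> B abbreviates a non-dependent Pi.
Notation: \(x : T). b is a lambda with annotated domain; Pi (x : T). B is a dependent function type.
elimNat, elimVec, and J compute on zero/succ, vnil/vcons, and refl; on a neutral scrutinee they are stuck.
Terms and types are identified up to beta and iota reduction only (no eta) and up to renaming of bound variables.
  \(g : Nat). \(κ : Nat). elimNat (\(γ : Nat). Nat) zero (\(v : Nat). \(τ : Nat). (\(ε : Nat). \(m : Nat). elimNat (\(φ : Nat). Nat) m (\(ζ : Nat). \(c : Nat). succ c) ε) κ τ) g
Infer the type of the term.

type:
  Nat -> Nat -> Nat


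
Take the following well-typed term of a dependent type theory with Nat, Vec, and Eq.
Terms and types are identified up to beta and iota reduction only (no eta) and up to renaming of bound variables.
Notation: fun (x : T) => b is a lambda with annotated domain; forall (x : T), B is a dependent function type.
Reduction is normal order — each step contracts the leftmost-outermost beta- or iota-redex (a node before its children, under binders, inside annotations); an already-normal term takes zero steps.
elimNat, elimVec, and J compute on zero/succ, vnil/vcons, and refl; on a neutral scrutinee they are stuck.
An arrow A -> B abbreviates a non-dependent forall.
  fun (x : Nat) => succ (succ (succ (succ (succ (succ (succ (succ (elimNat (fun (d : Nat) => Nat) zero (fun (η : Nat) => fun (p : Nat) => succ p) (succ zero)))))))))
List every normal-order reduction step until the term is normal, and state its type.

normal-order reduction:
  fun (x : Nat) => succ (succ (succ (succ (succ (succ (succ (succ (elimNat (fun (d : Nat) => Nat) zero (fun (η : Nat) => fun (p : Nat) => succ p) (succ zero)))))))))
  ~> fun (x : Nat) => succ (succ (succ (succ (succ (succ (succ (succ ((fun (d : Nat) => fun (η : Nat) => succ η) zero (elimNat (fun (p : Nat) => Nat) zero (fun (m : Nat) => fun (μ : Nat) => succ μ) zero)))))))))
  ~> fun (x : Nat) => succ (succ (succ (succ (succ (succ (succ (succ ((fun (d : Nat) => succ d) (elimNat (fun (η : Nat) => Nat) zero (fun (p : Nat) => fun (m : Nat) => succ m) zero)))))))))
  ~> fun (x : Nat) => succ (succ (succ (succ (succ (succ (succ (succ (succ (elimNat (fun (d : Nat) => Nat) zero (fun (η : Nat) => fun (p : Nat) => succ p) zero)))))))))
  ~> fun (x : Nat) => succ (succ (succ (succ (succ (succ (succ (succ (succ zero))))))))
type:
  Nat -> Nat


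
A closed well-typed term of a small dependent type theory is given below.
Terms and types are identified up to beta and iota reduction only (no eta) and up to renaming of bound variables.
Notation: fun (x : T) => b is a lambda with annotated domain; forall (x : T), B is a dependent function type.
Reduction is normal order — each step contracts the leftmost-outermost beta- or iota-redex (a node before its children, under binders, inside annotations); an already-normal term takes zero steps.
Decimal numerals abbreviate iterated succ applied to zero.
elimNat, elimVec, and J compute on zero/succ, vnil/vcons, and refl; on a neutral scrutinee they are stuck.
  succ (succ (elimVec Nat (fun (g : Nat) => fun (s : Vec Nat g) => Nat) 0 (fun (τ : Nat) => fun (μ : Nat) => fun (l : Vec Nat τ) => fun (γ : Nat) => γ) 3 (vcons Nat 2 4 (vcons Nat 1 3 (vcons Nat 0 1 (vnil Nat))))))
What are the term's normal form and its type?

normal form:
  2
type:
  Nat
observation: reduction starts at an elimVec iota-redex, and 16 normal-order steps reach the normal form.


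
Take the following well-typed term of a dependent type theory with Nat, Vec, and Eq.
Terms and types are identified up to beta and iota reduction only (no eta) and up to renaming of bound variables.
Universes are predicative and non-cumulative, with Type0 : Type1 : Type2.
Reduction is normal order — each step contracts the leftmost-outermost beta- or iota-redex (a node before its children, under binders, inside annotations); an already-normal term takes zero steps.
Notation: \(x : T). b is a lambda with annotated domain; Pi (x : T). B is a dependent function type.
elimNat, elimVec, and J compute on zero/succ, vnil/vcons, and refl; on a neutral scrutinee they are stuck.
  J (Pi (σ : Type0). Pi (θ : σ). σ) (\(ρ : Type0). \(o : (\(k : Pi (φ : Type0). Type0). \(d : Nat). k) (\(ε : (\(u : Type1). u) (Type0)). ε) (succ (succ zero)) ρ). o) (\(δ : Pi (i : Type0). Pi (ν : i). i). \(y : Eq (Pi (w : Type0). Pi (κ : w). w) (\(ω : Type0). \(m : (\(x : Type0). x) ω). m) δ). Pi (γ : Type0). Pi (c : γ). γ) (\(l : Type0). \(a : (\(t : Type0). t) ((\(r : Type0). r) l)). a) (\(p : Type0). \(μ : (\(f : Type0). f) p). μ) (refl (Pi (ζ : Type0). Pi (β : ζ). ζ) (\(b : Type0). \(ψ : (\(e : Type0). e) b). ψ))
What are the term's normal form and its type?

resulting normal form:
  \(σ : Type0). \(θ : σ). θ
type:
  Pi (σ : Type0). Pi (θ : σ). σ
observation: 3 normal-order steps separate the term from its normal form.


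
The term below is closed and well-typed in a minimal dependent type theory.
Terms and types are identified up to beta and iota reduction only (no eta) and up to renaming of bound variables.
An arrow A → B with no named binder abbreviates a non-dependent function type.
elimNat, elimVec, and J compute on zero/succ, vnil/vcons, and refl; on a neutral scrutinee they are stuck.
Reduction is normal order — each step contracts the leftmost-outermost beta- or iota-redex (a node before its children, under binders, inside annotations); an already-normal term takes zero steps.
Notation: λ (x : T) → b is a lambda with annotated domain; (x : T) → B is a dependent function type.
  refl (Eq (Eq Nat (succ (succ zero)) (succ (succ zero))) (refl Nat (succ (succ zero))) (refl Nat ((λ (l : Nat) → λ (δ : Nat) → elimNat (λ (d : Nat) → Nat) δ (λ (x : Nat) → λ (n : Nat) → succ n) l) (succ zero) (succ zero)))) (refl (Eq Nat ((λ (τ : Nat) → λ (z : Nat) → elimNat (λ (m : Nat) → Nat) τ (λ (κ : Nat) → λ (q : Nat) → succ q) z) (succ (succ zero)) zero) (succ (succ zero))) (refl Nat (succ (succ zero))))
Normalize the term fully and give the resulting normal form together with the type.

reduced normal form:
  refl (Eq (Eq Nat (succ (succ zero)) (succ (succ zero))) (refl Nat (succ (succ zero))) (refl Nat (succ (succ zero)))) (refl (Eq Nat (succ (succ zero)) (succ (succ zero))) (refl Nat (succ (succ zero))))
inferred type:
  Eq (Eq (Eq Nat (succ (succ zero)) (succ (succ zero))) (refl Nat (succ (succ zero))) (refl Nat (succ (succ zero)))) (refl (Eq Nat (succ (succ zero)) (succ (succ zero))) (refl Nat (succ (succ zero)))) (refl (Eq Nat (succ (succ zero)) (succ (succ zero))) (refl Nat (succ (succ zero))))
observation: the leftmost-outermost redex is a beta-redex, and normalization takes 9 steps.


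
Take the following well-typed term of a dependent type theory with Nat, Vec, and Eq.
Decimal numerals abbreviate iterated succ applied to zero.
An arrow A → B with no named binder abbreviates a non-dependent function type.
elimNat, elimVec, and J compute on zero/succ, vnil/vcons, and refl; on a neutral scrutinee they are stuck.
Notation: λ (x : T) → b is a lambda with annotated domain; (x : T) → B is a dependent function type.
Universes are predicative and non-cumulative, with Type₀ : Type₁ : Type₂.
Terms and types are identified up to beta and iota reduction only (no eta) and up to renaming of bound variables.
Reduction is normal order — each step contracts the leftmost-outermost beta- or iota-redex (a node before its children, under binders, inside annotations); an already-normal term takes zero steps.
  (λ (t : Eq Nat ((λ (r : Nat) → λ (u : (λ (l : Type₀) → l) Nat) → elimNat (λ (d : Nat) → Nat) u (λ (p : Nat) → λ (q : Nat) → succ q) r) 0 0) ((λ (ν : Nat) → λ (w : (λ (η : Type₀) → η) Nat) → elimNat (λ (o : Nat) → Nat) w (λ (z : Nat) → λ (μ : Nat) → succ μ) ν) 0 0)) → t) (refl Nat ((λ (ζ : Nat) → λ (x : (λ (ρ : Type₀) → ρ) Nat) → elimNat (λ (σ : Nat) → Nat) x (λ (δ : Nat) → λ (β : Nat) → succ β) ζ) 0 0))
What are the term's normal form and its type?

resulting normal form:
  refl Nat 0
type:
  Eq Nat 0 0


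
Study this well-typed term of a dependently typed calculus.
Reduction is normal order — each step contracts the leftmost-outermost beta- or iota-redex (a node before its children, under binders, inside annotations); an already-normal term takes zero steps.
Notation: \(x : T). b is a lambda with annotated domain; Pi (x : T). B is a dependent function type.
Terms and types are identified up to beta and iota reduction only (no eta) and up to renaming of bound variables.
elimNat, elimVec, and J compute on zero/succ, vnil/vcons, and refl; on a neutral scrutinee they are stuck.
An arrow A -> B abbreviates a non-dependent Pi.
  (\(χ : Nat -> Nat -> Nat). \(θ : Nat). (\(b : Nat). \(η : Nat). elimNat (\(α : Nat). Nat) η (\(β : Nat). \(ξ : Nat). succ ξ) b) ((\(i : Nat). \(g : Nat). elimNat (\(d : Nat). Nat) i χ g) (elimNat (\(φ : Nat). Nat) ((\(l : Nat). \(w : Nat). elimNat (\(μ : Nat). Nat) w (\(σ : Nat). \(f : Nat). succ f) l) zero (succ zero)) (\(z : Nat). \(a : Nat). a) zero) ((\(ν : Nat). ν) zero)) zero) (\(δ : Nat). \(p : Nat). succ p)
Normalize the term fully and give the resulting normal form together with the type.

resulting normal form:
  \(χ : Nat). succ zero
inferred type:
  Nat -> Nat
observation: 15 normal-order steps separate the term from its normal form.


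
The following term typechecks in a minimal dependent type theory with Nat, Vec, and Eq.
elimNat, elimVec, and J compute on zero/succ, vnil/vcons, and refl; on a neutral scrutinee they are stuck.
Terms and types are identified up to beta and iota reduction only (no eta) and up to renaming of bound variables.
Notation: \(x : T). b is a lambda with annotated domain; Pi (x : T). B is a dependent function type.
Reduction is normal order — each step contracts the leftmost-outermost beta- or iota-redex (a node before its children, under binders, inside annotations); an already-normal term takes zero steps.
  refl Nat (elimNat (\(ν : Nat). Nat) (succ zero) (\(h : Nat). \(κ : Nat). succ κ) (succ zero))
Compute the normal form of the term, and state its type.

reduced normal form:
  refl Nat (succ (succ zero))
the term's type:
  Eq Nat (succ (succ zero)) (succ (succ zero))
observation: normalization takes exactly 4 steps under the normal-order strategy.


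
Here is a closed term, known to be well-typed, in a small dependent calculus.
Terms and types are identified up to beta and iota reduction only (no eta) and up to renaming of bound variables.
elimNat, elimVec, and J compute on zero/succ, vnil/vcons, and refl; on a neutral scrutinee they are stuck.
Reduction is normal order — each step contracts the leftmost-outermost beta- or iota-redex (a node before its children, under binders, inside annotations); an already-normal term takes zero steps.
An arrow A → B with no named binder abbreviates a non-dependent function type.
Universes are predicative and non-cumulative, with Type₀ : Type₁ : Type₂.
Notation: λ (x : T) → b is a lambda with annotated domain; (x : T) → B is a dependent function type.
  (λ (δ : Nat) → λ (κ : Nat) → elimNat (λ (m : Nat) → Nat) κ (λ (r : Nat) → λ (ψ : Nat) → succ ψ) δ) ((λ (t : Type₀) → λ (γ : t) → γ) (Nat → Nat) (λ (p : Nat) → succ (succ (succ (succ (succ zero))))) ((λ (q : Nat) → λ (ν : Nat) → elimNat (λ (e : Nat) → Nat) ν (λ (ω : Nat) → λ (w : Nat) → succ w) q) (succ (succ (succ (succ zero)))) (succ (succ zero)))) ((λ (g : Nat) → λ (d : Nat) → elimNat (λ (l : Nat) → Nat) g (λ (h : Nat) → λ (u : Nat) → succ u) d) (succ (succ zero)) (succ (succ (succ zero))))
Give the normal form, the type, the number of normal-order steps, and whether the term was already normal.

resulting normal form:
  succ (succ (succ (succ (succ (succ (succ (succ (succ (succ zero)))))))))
inferred type:
  Nat
steps to reach normal form (normal order): 33
term was already normal: no
first redex: a beta-redex
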